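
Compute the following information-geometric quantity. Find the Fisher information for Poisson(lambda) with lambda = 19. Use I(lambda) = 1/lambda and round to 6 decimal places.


Fisher information for Poisson: I(lambda) = 1/lambda.
lambda = 19.
I(lambda) = 1/19 = 0.052632

0.052632


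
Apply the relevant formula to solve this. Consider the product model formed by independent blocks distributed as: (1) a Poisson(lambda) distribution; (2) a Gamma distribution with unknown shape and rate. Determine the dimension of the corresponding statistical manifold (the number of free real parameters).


The dimension of a statistical manifold equals the number of free
(independent) real parameters of the model. For a product of independent
blocks the parameter counts add.
- Poisson (lambda): 1.
- Gamma (shape, rate): 2.
Total = 1 + 2 = 3.
Dimension = 3

3


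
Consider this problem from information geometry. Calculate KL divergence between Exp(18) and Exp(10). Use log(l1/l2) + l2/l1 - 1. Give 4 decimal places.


KL divergence for exponential family:
KL = log(l1/l2) + l2/l1 - 1.
log(18/10) = 0.587787.
10/18 = 0.555556.
KL = 0.587787 + 0.555556 - 1 = 0.1433

0.1433


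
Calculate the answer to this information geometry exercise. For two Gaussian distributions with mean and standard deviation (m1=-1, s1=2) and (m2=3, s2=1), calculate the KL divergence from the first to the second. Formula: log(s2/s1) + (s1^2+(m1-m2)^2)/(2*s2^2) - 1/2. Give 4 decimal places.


KL divergence between normal distributions:
KL = log(s2/s1) + (s1^2 + (m1-m2)^2)/(2*s2^2) - 1/2.
log(1/2) = -0.693147.
(2^2 + (-1-3)^2)/(2*1^2) = (4 + 16)/2 = 10.0.
KL = -0.693147 + 10.0 - 0.5 = 8.8069

8.8069


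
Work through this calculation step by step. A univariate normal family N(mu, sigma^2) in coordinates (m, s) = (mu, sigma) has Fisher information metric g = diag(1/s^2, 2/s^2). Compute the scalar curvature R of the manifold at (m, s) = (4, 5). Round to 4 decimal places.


The metric has the form g = (A dm^2 + B ds^2)/s^2 with A = 1, B = 2.
Substitute u = sqrt(A/B)*m: g = B*(du^2 + ds^2)/s^2, i.e. B times the
Poincare upper half-plane metric, which has constant Gaussian curvature -1.
Scaling a 2D metric by a constant c divides the Gaussian curvature by c,
so K = -1/B = -1/(2) = -0.5000 everywhere (the point (m, s) = (4, 5) is irrelevant:
the curvature is constant).
Scalar curvature in dimension 2: R = 2K = -2/(2) = -1.0000.

-1.0000


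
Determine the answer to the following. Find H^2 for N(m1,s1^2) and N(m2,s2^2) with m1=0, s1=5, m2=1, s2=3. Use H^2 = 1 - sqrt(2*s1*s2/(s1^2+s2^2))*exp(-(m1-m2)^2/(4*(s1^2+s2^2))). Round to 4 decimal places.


Squared Hellinger distance for Gaussians:
H^2 = 1 - sqrt(2*s1*s2/(s1^2+s2^2)) * exp(-(m1-m2)^2/(4*(s1^2+s2^2))).
s1^2 = 25, s2^2 = 9, s1^2+s2^2 = 34.
sqrt(2*5*3/(34)) = 0.939336.
(m1-m2)^2 = (-1)^2 = 1.
exp(-1/(4*34)) = exp(-0.007353) = 0.992674.
H^2 = 1 - 0.939336*0.992674 = 0.0675

0.0675


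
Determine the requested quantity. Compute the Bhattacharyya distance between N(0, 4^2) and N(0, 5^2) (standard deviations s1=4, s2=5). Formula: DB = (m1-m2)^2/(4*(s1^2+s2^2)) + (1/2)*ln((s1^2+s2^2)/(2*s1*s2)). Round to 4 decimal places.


Bhattacharyya distance between two Gaussians:
DB = (m1-m2)^2/(4*(s1^2+s2^2)) + (1/2)*ln((s1^2+s2^2)/(2*s1*s2)).
(m1-m2)^2 = (0)^2 = 0.
s1^2+s2^2 = 16 + 25 = 41.
term1 = 0/164 = 0.0.
term2 = 0.5*ln(41/40.0) = 0.012346.
DB = 0.0 + 0.012346 = 0.0123

0.0123


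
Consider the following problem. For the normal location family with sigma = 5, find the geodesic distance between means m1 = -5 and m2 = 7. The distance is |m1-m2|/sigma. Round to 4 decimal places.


On the fixed-variance normal subfamily, geodesic distance = |m1-m2|/sigma.
|-5 - 7| = 12.
sigma = 5.
d = 12/5 = 2.4000

2.4000


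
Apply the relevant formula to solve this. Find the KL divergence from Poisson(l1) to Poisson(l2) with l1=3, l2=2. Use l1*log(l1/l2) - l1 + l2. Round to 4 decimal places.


KL divergence for Poisson:
KL = l1*log(l1/l2) - l1 + l2.
l1 = 3, l2 = 2.
log(3/2) = 0.405465.
l1*log(l1/l2) = 3 * 0.405465 = 1.216395.
KL = 1.216395 - 3 + 2 = 0.2164

0.2164


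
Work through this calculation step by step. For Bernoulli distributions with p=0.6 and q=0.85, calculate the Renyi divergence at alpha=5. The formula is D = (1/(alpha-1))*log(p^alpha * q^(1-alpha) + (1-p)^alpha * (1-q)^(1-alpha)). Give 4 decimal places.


Renyi divergence of order alpha between Bernoulli distributions:
D = (1/(alpha-1))*log(p^alpha * q^(1-alpha) + (1-p)^alpha * (1-q)^(1-alpha)).
alpha = 5, p = 0.6, q = 0.85.
p^alpha * q^(1-alpha) = 0.6^5 * 0.85^-4 = 0.148964.
(1-p)^alpha * (1-q)^(1-alpha) = 0.4^5 * 0.15^-4 = 20.22716.
sum = 0.148964 + 20.22716 = 20.376124.
D = (1/4)*log(20.376124) = 0.7536

0.7536


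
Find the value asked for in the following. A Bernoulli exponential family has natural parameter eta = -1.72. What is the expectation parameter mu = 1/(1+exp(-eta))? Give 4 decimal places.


Dual coordinate (expectation parameter) for Bernoulli:
mu = 1/(1+exp(-eta)).
eta = -1.72.
exp(-eta) = exp(1.72) = 5.584528.
mu = 1/(1+5.584528) = 0.1519

0.1519


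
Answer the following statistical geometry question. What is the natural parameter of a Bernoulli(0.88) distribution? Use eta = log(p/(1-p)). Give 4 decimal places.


Natural parameter for Bernoulli: eta = log(p/(1-p)).
p = 0.88, 1-p = 0.12.
p/(1-p) = 7.333333.
eta = log(7.333333) = 1.9924

1.9924


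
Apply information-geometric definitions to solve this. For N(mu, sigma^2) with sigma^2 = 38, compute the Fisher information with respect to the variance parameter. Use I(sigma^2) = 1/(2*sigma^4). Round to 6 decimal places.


Fisher information for variance: I(sigma^2) = 1/(2*sigma^4).
sigma^2 = 38, so sigma^4 = 1444.
I = 1/(2*1444) = 1/2888 = 0.000346

0.000346


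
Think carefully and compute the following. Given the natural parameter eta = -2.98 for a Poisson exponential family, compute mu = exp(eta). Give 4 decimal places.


Expectation parameter for Poisson exponential family:
mu = exp(eta).
eta = -2.98.
mu = exp(-2.98) = 0.0508

0.0508


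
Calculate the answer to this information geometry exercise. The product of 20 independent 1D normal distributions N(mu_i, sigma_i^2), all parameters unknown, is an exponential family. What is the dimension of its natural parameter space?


Exponential family dimension calculation:
Each univariate normal has two natural parameters (mu/sigma^2 and -1/(2 sigma^2)).
With 20 independent components, dim = 2 * 20 = 40.

40


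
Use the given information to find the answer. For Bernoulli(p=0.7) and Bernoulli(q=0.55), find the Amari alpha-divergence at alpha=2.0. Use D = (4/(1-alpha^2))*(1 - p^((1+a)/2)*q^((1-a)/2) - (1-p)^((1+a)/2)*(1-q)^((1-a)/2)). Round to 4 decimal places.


Amari alpha-divergence:
D = (4/(1-alpha^2))*(1 - p^((1+a)/2)*q^((1-a)/2) - (1-p)^((1+a)/2)*(1-q)^((1-a)/2)).
alpha = 2.0, p = 0.7, q = 0.55.
e1 = (1+alpha)/2 = 1.5, e2 = (1-alpha)/2 = -0.5.
t1 = p^e1 * q^e2 = 0.7^1.5 * 0.55^-0.5 = 0.789707.
t2 = (1-p)^e1 * (1-q)^e2 = 0.3^1.5 * 0.45^-0.5 = 0.244949.
4/(1-alpha^2) = -1.333333.
D = -1.333333*(1 - 0.789707 - 0.244949) = 0.0462

0.0462


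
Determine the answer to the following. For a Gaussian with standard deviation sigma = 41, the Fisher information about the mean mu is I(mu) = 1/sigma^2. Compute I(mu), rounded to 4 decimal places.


The Fisher information for the mean of a normal distribution is I(mu) = 1/sigma^2.
sigma = 41, so sigma^2 = 1681.
I(mu) = 1/1681 = 0.0006

0.0006


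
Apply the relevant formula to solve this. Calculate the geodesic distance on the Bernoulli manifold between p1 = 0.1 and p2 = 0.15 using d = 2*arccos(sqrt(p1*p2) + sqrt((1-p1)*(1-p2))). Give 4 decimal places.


Geodesic distance on Bernoulli manifold:
d(p1,p2) = 2*arccos(sqrt(p1*p2) + sqrt((1-p1)*(1-p2))).
sqrt(p1*p2) = sqrt(0.1*0.15) = 0.122474.
sqrt((1-p1)*(1-p2)) = sqrt(0.9*0.85) = 0.874643.
arg = 0.122474 + 0.874643 = 0.997117.
d = 2*arccos(0.997117) = 0.1519

0.1519


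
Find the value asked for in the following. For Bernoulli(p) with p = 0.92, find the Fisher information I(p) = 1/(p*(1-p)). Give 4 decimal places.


For Bernoulli(p), Fisher information is I(p) = 1/(p*(1-p)).
p = 0.92, 1-p = 0.08.
p*(1-p) = 0.0736.
I(p) = 1/0.0736 = 13.5870

13.5870


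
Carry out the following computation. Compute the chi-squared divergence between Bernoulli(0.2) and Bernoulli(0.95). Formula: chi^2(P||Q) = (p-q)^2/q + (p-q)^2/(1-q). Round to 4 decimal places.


Chi-squared divergence between Bernoulli distributions:
chi^2 = (p-q)^2/q + (p-q)^2/(1-q).
p = 0.2, q = 0.95, p-q = -0.75.
(p-q)^2 = 0.5625.
term1 = 0.5625/0.95 = 0.592105.
term2 = 0.5625/0.05 = 11.25.
chi^2 = 0.592105 + 11.25 = 11.8421

11.8421


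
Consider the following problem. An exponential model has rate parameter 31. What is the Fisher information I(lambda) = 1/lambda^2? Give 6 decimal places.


Fisher information for exponential: I(lambda) = 1/lambda^2.
lambda = 31, lambda^2 = 961.
I = 1/961 = 0.001041

0.001041


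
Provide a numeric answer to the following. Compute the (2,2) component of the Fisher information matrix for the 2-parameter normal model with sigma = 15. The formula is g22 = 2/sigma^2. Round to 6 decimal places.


For the 2-parameter normal family, the Fisher metric has:
  g11 = 1/sigma^2, g22 = 2/sigma^2.
sigma = 15, sigma^2 = 225.
g22 = 0.008889

0.008889


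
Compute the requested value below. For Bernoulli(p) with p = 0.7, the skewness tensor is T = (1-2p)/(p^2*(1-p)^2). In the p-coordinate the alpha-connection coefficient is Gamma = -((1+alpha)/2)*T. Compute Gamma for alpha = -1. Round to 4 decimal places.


Skewness (Amari-Chentsov) tensor: T = (1-2p)/(p^2*(1-p)^2).
p = 0.7, 1-2p = -0.4, p^2 = 0.49, (1-p)^2 = 0.09.
T = -0.4/(0.49 * 0.09) = -9.070295.
In the p-coordinate, Gamma^(alpha) = Gamma^(0) - (alpha/2)*T with Gamma^(0) = (1/2)*g'(p) = -T/2,
so Gamma^(alpha) = -((1+alpha)/2)*T.
alpha = -1, -(1+alpha)/2 = 0.0.
Gamma = 0.0 * -9.070295 = 0.0000

0.0000


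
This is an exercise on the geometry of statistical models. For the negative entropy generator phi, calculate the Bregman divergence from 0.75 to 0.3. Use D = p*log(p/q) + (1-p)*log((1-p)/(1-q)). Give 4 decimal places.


Bregman divergence with negative entropy generator:
D = p*log(p/q) + (1-p)*log((1-p)/(1-q)).
p = 0.75, q = 0.3.
p*log(p/q) = 0.75*log(0.75/0.3) = 0.687218.
(1-p)*log((1-p)/(1-q)) = 0.25*log(0.25/0.7) = -0.257405.
D = 0.687218 + -0.257405 = 0.4298

0.4298


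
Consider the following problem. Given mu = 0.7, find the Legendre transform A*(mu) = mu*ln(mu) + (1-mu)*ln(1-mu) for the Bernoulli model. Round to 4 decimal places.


Legendre transform for Bernoulli:
A*(mu) = mu*log(mu) + (1-mu)*log(1-mu).
mu = 0.7, 1-mu = 0.3.
mu*log(mu) = 0.7*log(0.7) = -0.249672.
(1-mu)*log(1-mu) = 0.3*log(0.3) = -0.361192.
A* = -0.249672 + -0.361192 = -0.6109

-0.6109


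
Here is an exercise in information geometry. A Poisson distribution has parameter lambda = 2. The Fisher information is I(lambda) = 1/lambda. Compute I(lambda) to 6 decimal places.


Fisher information for Poisson: I(lambda) = 1/lambda.
lambda = 2.
I(lambda) = 1/2 = 0.500000

0.500000


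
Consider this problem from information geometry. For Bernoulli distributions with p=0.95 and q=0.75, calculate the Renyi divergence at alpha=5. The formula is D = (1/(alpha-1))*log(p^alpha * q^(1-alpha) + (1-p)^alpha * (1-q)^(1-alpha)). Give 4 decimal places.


Renyi divergence of order alpha between Bernoulli distributions:
D = (1/(alpha-1))*log(p^alpha * q^(1-alpha) + (1-p)^alpha * (1-q)^(1-alpha)).
alpha = 5, p = 0.95, q = 0.75.
p^alpha * q^(1-alpha) = 0.95^5 * 0.75^-4 = 2.44553.
(1-p)^alpha * (1-q)^(1-alpha) = 0.05^5 * 0.25^-4 = 8e-05.
sum = 2.44553 + 8e-05 = 2.44561.
D = (1/4)*log(2.44561) = 0.2236

0.2236


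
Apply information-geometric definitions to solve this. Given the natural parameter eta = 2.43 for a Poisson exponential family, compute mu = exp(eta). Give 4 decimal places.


Expectation parameter for Poisson exponential family:
mu = exp(eta).
eta = 2.43.
mu = exp(2.43) = 11.3589

11.3589


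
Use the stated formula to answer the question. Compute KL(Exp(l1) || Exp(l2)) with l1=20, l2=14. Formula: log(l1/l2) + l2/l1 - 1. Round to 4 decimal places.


KL divergence for exponential family:
KL = log(l1/l2) + l2/l1 - 1.
log(20/14) = 0.356675.
14/20 = 0.7.
KL = 0.356675 + 0.7 - 1 = 0.0567

0.0567


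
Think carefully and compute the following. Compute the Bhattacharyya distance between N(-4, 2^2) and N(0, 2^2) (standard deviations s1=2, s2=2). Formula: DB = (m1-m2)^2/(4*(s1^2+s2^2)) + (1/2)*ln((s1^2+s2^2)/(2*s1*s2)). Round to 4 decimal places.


Bhattacharyya distance between two Gaussians:
DB = (m1-m2)^2/(4*(s1^2+s2^2)) + (1/2)*ln((s1^2+s2^2)/(2*s1*s2)).
(m1-m2)^2 = (-4)^2 = 16.
s1^2+s2^2 = 4 + 4 = 8.
term1 = 16/32 = 0.5.
term2 = 0.5*ln(8/8.0) = 0.0.
DB = 0.5 + 0.0 = 0.5000

0.5000


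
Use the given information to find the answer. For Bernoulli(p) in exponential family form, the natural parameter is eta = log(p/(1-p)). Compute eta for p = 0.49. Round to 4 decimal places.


Natural parameter for Bernoulli: eta = log(p/(1-p)).
p = 0.49, 1-p = 0.51.
p/(1-p) = 0.960784.
eta = log(0.960784) = -0.0400

-0.0400


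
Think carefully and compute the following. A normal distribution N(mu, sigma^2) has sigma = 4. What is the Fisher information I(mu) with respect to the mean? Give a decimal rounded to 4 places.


The Fisher information for the mean of a normal distribution is I(mu) = 1/sigma^2.
sigma = 4, so sigma^2 = 16.
I(mu) = 1/16 = 0.0625

0.0625


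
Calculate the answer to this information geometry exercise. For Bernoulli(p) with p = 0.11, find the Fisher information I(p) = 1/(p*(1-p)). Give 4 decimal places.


For Bernoulli(p), Fisher information is I(p) = 1/(p*(1-p)).
p = 0.11, 1-p = 0.89.
p*(1-p) = 0.0979.
I(p) = 1/0.0979 = 10.2145

10.2145


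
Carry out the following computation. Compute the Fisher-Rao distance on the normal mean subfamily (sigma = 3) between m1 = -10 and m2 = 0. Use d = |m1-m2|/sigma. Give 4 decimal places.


On the fixed-variance normal subfamily, geodesic distance = |m1-m2|/sigma.
|-10 - 0| = 10.
sigma = 3.
d = 10/3 = 3.3333

3.3333


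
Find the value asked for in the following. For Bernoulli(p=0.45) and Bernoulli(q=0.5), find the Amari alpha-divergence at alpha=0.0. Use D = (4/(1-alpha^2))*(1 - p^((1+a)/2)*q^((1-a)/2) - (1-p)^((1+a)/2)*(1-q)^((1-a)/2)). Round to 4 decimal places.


Amari alpha-divergence:
D = (4/(1-alpha^2))*(1 - p^((1+a)/2)*q^((1-a)/2) - (1-p)^((1+a)/2)*(1-q)^((1-a)/2)).
alpha = 0.0, p = 0.45, q = 0.5.
e1 = (1+alpha)/2 = 0.5, e2 = (1-alpha)/2 = 0.5.
t1 = p^e1 * q^e2 = 0.45^0.5 * 0.5^0.5 = 0.474342.
t2 = (1-p)^e1 * (1-q)^e2 = 0.55^0.5 * 0.5^0.5 = 0.524404.
4/(1-alpha^2) = 4.0.
D = 4.0*(1 - 0.474342 - 0.524404) = 0.0050

0.0050


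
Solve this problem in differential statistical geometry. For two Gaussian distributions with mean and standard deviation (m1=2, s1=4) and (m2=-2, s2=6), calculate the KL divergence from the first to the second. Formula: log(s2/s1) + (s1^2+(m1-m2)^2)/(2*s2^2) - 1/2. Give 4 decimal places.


KL divergence between normal distributions:
KL = log(s2/s1) + (s1^2 + (m1-m2)^2)/(2*s2^2) - 1/2.
log(6/4) = 0.405465.
(4^2 + (2--2)^2)/(2*6^2) = (16 + 16)/72 = 0.444444.
KL = 0.405465 + 0.444444 - 0.5 = 0.3499

0.3499


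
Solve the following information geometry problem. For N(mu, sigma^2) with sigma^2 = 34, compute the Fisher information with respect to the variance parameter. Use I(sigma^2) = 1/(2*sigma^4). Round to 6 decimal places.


Fisher information for variance: I(sigma^2) = 1/(2*sigma^4).
sigma^2 = 34, so sigma^4 = 1156.
I = 1/(2*1156) = 1/2312 = 0.000433

0.000433


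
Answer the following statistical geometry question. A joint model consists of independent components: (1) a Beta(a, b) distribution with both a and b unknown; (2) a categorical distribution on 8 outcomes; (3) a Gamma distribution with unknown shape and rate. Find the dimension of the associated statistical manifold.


The dimension of a statistical manifold equals the number of free
(independent) real parameters of the model. For a product of independent
blocks the parameter counts add.
- Beta (a, b): 2.
- categorical on 8 outcomes (probabilities sum to 1): 8-1 = 7.
- Gamma (shape, rate): 2.
Total = 2 + 7 + 2 = 11.
Dimension = 11

11


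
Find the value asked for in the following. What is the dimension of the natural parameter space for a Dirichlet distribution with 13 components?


Exponential family dimension calculation:
Dirichlet with 13 components has 13 natural parameters.

13


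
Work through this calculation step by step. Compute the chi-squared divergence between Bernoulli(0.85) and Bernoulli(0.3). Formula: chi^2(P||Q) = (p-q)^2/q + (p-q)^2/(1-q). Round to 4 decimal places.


Chi-squared divergence between Bernoulli distributions:
chi^2 = (p-q)^2/q + (p-q)^2/(1-q).
p = 0.85, q = 0.3, p-q = 0.55.
(p-q)^2 = 0.3025.
term1 = 0.3025/0.3 = 1.008333.
term2 = 0.3025/0.7 = 0.432143.
chi^2 = 1.008333 + 0.432143 = 1.4405

1.4405


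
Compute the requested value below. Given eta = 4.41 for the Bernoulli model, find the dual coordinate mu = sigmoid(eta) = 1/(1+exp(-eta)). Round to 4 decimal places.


Dual coordinate (expectation parameter) for Bernoulli:
mu = 1/(1+exp(-eta)).
eta = 4.41.
exp(-eta) = exp(-4.41) = 0.012155.
mu = 1/(1+0.012155) = 0.9880

0.9880


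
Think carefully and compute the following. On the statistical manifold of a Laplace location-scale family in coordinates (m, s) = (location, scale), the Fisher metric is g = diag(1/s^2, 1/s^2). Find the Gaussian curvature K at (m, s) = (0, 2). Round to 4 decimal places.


The metric has the form g = (A dm^2 + B ds^2)/s^2 with A = 1, B = 1.
Substitute u = sqrt(A/B)*m: g = B*(du^2 + ds^2)/s^2, i.e. B times the
Poincare upper half-plane metric, which has constant Gaussian curvature -1.
Scaling a 2D metric by a constant c divides the Gaussian curvature by c,
so K = -1/B = -1/(1) = -1.0000 everywhere (the point (m, s) = (0, 2) is irrelevant:
the curvature is constant).
The requested Gaussian curvature is K = -1.0000.

-1.0000


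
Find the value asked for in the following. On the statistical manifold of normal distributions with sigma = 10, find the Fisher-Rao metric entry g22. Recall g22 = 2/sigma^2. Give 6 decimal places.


For the 2-parameter normal family, the Fisher metric has:
  g11 = 1/sigma^2, g22 = 2/sigma^2.
sigma = 10, sigma^2 = 100.
g22 = 0.020000

0.020000


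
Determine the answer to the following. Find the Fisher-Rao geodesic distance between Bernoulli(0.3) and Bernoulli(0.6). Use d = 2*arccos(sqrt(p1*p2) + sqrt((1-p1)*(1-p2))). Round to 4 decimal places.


Geodesic distance on Bernoulli manifold:
d(p1,p2) = 2*arccos(sqrt(p1*p2) + sqrt((1-p1)*(1-p2))).
sqrt(p1*p2) = sqrt(0.3*0.6) = 0.424264.
sqrt((1-p1)*(1-p2)) = sqrt(0.7*0.4) = 0.52915.
arg = 0.424264 + 0.52915 = 0.953414.
d = 2*arccos(0.953414) = 0.6129

0.6129


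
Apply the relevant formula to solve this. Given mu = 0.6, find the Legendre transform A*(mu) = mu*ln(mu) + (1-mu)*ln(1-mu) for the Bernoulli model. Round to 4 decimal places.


Legendre transform for Bernoulli:
A*(mu) = mu*log(mu) + (1-mu)*log(1-mu).
mu = 0.6, 1-mu = 0.4.
mu*log(mu) = 0.6*log(0.6) = -0.306495.
(1-mu)*log(1-mu) = 0.4*log(0.4) = -0.366516.
A* = -0.306495 + -0.366516 = -0.6730

-0.6730


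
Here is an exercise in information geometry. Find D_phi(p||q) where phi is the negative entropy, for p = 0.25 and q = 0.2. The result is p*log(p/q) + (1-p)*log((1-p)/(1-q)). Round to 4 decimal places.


Bregman divergence with negative entropy generator:
D = p*log(p/q) + (1-p)*log((1-p)/(1-q)).
p = 0.25, q = 0.2.
p*log(p/q) = 0.25*log(0.25/0.2) = 0.055786.
(1-p)*log((1-p)/(1-q)) = 0.75*log(0.75/0.8) = -0.048404.
D = 0.055786 + -0.048404 = 0.0074

0.0074


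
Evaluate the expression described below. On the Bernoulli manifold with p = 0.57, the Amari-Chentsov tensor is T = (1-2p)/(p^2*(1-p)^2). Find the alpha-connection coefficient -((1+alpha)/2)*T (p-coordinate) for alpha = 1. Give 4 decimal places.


Skewness (Amari-Chentsov) tensor: T = (1-2p)/(p^2*(1-p)^2).
p = 0.57, 1-2p = -0.14, p^2 = 0.3249, (1-p)^2 = 0.1849.
T = -0.14/(0.3249 * 0.1849) = -2.330459.
In the p-coordinate, Gamma^(alpha) = Gamma^(0) - (alpha/2)*T with Gamma^(0) = (1/2)*g'(p) = -T/2,
so Gamma^(alpha) = -((1+alpha)/2)*T.
alpha = 1, -(1+alpha)/2 = -1.0.
Gamma = -1.0 * -2.330459 = 2.3305

2.3305


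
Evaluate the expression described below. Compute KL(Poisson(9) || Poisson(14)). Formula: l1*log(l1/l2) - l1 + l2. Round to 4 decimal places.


KL divergence for Poisson:
KL = l1*log(l1/l2) - l1 + l2.
l1 = 9, l2 = 14.
log(9/14) = -0.441833.
l1*log(l1/l2) = 9 * -0.441833 = -3.976495.
KL = -3.976495 - 9 + 14 = 1.0235

1.0235


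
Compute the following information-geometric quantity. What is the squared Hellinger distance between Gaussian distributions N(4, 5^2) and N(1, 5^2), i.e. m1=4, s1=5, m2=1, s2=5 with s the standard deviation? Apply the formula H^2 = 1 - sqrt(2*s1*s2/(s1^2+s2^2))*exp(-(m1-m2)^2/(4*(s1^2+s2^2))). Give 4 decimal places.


Squared Hellinger distance for Gaussians:
H^2 = 1 - sqrt(2*s1*s2/(s1^2+s2^2)) * exp(-(m1-m2)^2/(4*(s1^2+s2^2))).
s1^2 = 25, s2^2 = 25, s1^2+s2^2 = 50.
sqrt(2*5*5/(50)) = 1.0.
(m1-m2)^2 = (3)^2 = 9.
exp(-9/(4*50)) = exp(-0.045) = 0.955997.
H^2 = 1 - 1.0*0.955997 = 0.0440

0.0440


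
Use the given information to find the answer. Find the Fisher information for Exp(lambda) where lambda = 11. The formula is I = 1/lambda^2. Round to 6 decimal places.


Fisher information for exponential: I(lambda) = 1/lambda^2.
lambda = 11, lambda^2 = 121.
I = 1/121 = 0.008264

0.008264


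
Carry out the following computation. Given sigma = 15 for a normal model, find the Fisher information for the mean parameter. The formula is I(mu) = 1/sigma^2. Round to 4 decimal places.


The Fisher information for the mean of a normal distribution is I(mu) = 1/sigma^2.
sigma = 15, so sigma^2 = 225.
I(mu) = 1/225 = 0.0044

0.0044


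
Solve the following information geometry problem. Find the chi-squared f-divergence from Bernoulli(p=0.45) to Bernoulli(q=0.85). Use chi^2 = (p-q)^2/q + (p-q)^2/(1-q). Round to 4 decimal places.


Chi-squared divergence between Bernoulli distributions:
chi^2 = (p-q)^2/q + (p-q)^2/(1-q).
p = 0.45, q = 0.85, p-q = -0.4.
(p-q)^2 = 0.16.
term1 = 0.16/0.85 = 0.188235.
term2 = 0.16/0.15 = 1.066667.
chi^2 = 0.188235 + 1.066667 = 1.2549

1.2549


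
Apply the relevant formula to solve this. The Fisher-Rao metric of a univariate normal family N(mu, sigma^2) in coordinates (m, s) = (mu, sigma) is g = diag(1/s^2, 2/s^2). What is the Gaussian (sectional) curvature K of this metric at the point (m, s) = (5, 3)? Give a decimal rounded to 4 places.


The metric has the form g = (A dm^2 + B ds^2)/s^2 with A = 1, B = 2.
Substitute u = sqrt(A/B)*m: g = B*(du^2 + ds^2)/s^2, i.e. B times the
Poincare upper half-plane metric, which has constant Gaussian curvature -1.
Scaling a 2D metric by a constant c divides the Gaussian curvature by c,
so K = -1/B = -1/(2) = -0.5000 everywhere (the point (m, s) = (5, 3) is irrelevant:
the curvature is constant).
The requested Gaussian curvature is K = -0.5000.

-0.5000


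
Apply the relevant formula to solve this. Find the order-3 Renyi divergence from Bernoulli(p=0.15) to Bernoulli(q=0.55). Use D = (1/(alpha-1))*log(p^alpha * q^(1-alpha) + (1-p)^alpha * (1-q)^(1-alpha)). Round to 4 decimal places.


Renyi divergence of order alpha between Bernoulli distributions:
D = (1/(alpha-1))*log(p^alpha * q^(1-alpha) + (1-p)^alpha * (1-q)^(1-alpha)).
alpha = 3, p = 0.15, q = 0.55.
p^alpha * q^(1-alpha) = 0.15^3 * 0.55^-2 = 0.011157.
(1-p)^alpha * (1-q)^(1-alpha) = 0.85^3 * 0.45^-2 = 3.032716.
sum = 0.011157 + 3.032716 = 3.043873.
D = (1/2)*log(3.043873) = 0.5566

0.5566


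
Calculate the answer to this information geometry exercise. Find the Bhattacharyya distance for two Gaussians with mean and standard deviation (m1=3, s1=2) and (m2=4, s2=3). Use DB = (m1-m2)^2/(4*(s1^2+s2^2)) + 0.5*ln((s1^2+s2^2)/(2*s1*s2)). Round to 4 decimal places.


Bhattacharyya distance between two Gaussians:
DB = (m1-m2)^2/(4*(s1^2+s2^2)) + (1/2)*ln((s1^2+s2^2)/(2*s1*s2)).
(m1-m2)^2 = (-1)^2 = 1.
s1^2+s2^2 = 4 + 9 = 13.
term1 = 1/52 = 0.019231.
term2 = 0.5*ln(13/12.0) = 0.040021.
DB = 0.019231 + 0.040021 = 0.0593

0.0593


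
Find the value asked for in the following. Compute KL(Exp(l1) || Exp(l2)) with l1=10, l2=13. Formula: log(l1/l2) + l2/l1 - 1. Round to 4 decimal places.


KL divergence for exponential family:
KL = log(l1/l2) + l2/l1 - 1.
log(10/13) = -0.262364.
13/10 = 1.3.
KL = -0.262364 + 1.3 - 1 = 0.0376

0.0376


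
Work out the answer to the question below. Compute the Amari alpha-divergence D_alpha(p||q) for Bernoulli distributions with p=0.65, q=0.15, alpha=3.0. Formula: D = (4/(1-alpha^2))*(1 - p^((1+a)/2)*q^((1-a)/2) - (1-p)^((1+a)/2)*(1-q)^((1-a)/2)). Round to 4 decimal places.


Amari alpha-divergence:
D = (4/(1-alpha^2))*(1 - p^((1+a)/2)*q^((1-a)/2) - (1-p)^((1+a)/2)*(1-q)^((1-a)/2)).
alpha = 3.0, p = 0.65, q = 0.15.
e1 = (1+alpha)/2 = 2.0, e2 = (1-alpha)/2 = -1.0.
t1 = p^e1 * q^e2 = 0.65^2.0 * 0.15^-1.0 = 2.816667.
t2 = (1-p)^e1 * (1-q)^e2 = 0.35^2.0 * 0.85^-1.0 = 0.144118.
4/(1-alpha^2) = -0.5.
D = -0.5*(1 - 2.816667 - 0.144118) = 0.9804

0.9804


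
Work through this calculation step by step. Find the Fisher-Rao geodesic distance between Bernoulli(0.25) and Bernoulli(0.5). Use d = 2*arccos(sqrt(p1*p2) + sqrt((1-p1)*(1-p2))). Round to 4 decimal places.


Geodesic distance on Bernoulli manifold:
d(p1,p2) = 2*arccos(sqrt(p1*p2) + sqrt((1-p1)*(1-p2))).
sqrt(p1*p2) = sqrt(0.25*0.5) = 0.353553.
sqrt((1-p1)*(1-p2)) = sqrt(0.75*0.5) = 0.612372.
arg = 0.353553 + 0.612372 = 0.965926.
d = 2*arccos(0.965926) = 0.5236

0.5236


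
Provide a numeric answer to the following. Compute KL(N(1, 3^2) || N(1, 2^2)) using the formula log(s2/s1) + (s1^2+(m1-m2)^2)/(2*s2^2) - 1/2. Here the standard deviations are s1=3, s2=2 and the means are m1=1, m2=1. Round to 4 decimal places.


KL divergence between normal distributions:
KL = log(s2/s1) + (s1^2 + (m1-m2)^2)/(2*s2^2) - 1/2.
log(2/3) = -0.405465.
(3^2 + (1-1)^2)/(2*2^2) = (9 + 0)/8 = 1.125.
KL = -0.405465 + 1.125 - 0.5 = 0.2195

0.2195


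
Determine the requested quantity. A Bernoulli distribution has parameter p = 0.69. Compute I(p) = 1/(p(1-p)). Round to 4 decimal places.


For Bernoulli(p), Fisher information is I(p) = 1/(p*(1-p)).
p = 0.69, 1-p = 0.31.
p*(1-p) = 0.2139.
I(p) = 1/0.2139 = 4.6751

4.6751


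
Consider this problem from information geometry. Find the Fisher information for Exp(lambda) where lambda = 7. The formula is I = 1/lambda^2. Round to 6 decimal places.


Fisher information for exponential: I(lambda) = 1/lambda^2.
lambda = 7, lambda^2 = 49.
I = 1/49 = 0.020408

0.020408


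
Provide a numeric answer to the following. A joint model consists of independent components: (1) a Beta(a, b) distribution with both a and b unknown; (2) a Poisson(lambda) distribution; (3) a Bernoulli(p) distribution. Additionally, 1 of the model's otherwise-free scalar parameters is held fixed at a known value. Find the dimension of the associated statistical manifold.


The dimension of a statistical manifold equals the number of free
(independent) real parameters of the model. For a product of independent
blocks the parameter counts add.
- Beta (a, b): 2.
- Poisson (lambda): 1.
- Bernoulli (p): 1.
Total = 2 + 1 + 1 = 4.
1 parameter(s) fixed at known values: 4 - 1 = 3.
Dimension = 3

3


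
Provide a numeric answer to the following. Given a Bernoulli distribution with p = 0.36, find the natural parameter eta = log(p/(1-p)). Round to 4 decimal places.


Natural parameter for Bernoulli: eta = log(p/(1-p)).
p = 0.36, 1-p = 0.64.
p/(1-p) = 0.5625.
eta = log(0.5625) = -0.5754

-0.5754


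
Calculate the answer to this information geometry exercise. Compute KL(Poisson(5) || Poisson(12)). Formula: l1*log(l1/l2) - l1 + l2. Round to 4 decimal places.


KL divergence for Poisson:
KL = l1*log(l1/l2) - l1 + l2.
l1 = 5, l2 = 12.
log(5/12) = -0.875469.
l1*log(l1/l2) = 5 * -0.875469 = -4.377344.
KL = -4.377344 - 5 + 12 = 2.6227

2.6227


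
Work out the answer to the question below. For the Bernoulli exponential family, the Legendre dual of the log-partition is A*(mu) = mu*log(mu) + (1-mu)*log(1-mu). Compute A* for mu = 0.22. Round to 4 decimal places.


Legendre transform for Bernoulli:
A*(mu) = mu*log(mu) + (1-mu)*log(1-mu).
mu = 0.22, 1-mu = 0.78.
mu*log(mu) = 0.22*log(0.22) = -0.333108.
(1-mu)*log(1-mu) = 0.78*log(0.78) = -0.1938.
A* = -0.333108 + -0.1938 = -0.5269

-0.5269


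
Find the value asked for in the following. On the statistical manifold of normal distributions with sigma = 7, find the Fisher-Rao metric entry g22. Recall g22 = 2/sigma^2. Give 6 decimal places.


For the 2-parameter normal family, the Fisher metric has:
  g11 = 1/sigma^2, g22 = 2/sigma^2.
sigma = 7, sigma^2 = 49.
g22 = 0.040816

0.040816


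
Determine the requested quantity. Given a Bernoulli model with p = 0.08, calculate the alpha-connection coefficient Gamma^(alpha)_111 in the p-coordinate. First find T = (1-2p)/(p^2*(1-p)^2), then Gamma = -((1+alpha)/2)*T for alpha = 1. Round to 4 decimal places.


Skewness (Amari-Chentsov) tensor: T = (1-2p)/(p^2*(1-p)^2).
p = 0.08, 1-2p = 0.84, p^2 = 0.0064, (1-p)^2 = 0.8464.
T = 0.84/(0.0064 * 0.8464) = 155.068526.
In the p-coordinate, Gamma^(alpha) = Gamma^(0) - (alpha/2)*T with Gamma^(0) = (1/2)*g'(p) = -T/2,
so Gamma^(alpha) = -((1+alpha)/2)*T.
alpha = 1, -(1+alpha)/2 = -1.0.
Gamma = -1.0 * 155.068526 = -155.0685

-155.0685


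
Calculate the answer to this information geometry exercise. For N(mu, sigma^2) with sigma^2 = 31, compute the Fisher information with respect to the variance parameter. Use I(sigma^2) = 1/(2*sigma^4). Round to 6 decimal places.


Fisher information for variance: I(sigma^2) = 1/(2*sigma^4).
sigma^2 = 31, so sigma^4 = 961.
I = 1/(2*961) = 1/1922 = 0.000520

0.000520


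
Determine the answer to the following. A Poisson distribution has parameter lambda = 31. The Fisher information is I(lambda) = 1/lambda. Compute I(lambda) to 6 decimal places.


Fisher information for Poisson: I(lambda) = 1/lambda.
lambda = 31.
I(lambda) = 1/31 = 0.032258

0.032258


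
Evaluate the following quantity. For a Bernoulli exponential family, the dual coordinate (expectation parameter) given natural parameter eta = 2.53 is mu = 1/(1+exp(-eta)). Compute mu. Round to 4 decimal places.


Dual coordinate (expectation parameter) for Bernoulli:
mu = 1/(1+exp(-eta)).
eta = 2.53.
exp(-eta) = exp(-2.53) = 0.079659.
mu = 1/(1+0.079659) = 0.9262

0.9262


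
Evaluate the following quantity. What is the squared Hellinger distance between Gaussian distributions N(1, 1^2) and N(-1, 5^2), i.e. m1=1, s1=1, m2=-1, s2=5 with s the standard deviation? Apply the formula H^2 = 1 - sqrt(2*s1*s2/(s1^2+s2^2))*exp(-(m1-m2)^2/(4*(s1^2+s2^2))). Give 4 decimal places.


Squared Hellinger distance for Gaussians:
H^2 = 1 - sqrt(2*s1*s2/(s1^2+s2^2)) * exp(-(m1-m2)^2/(4*(s1^2+s2^2))).
s1^2 = 1, s2^2 = 25, s1^2+s2^2 = 26.
sqrt(2*1*5/(26)) = 0.620174.
(m1-m2)^2 = (2)^2 = 4.
exp(-4/(4*26)) = exp(-0.038462) = 0.962269.
H^2 = 1 - 0.620174*0.962269 = 0.4032

0.4032


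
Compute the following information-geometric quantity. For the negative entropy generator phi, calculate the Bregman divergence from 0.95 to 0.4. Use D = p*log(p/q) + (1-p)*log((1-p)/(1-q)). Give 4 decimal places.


Bregman divergence with negative entropy generator:
D = p*log(p/q) + (1-p)*log((1-p)/(1-q)).
p = 0.95, q = 0.4.
p*log(p/q) = 0.95*log(0.95/0.4) = 0.821748.
(1-p)*log((1-p)/(1-q)) = 0.05*log(0.05/0.6) = -0.124245.
D = 0.821748 + -0.124245 = 0.6975

0.6975


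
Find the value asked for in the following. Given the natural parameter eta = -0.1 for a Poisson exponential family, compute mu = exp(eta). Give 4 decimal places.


Expectation parameter for Poisson exponential family:
mu = exp(eta).
eta = -0.1.
mu = exp(-0.1) = 0.9048

0.9048


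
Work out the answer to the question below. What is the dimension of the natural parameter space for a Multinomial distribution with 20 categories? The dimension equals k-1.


Exponential family dimension calculation:
For Multinomial with k=20 categories, dim = k-1 = 19.

19


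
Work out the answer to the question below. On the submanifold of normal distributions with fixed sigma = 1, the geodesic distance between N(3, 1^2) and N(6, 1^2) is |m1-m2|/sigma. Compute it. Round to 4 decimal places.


On the fixed-variance normal subfamily, geodesic distance = |m1-m2|/sigma.
|3 - 6| = 3.
sigma = 1.
d = 3/1 = 3.0000

3.0000


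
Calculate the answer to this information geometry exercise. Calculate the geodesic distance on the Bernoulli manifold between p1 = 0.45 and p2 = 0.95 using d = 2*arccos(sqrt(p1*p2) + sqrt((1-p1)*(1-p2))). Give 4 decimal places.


Geodesic distance on Bernoulli manifold:
d(p1,p2) = 2*arccos(sqrt(p1*p2) + sqrt((1-p1)*(1-p2))).
sqrt(p1*p2) = sqrt(0.45*0.95) = 0.653835.
sqrt((1-p1)*(1-p2)) = sqrt(0.55*0.05) = 0.165831.
arg = 0.653835 + 0.165831 = 0.819666.
d = 2*arccos(0.819666) = 1.2199

1.2199


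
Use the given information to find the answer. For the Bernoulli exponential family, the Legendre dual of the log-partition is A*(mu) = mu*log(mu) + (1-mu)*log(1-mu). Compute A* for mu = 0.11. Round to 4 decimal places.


Legendre transform for Bernoulli:
A*(mu) = mu*log(mu) + (1-mu)*log(1-mu).
mu = 0.11, 1-mu = 0.89.
mu*log(mu) = 0.11*log(0.11) = -0.2428.
(1-mu)*log(1-mu) = 0.89*log(0.89) = -0.103715.
A* = -0.2428 + -0.103715 = -0.3465

-0.3465


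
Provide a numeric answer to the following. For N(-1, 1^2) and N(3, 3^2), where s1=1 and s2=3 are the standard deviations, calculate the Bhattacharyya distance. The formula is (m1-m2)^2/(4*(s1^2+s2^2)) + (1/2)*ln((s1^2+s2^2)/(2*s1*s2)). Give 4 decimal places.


Bhattacharyya distance between two Gaussians:
DB = (m1-m2)^2/(4*(s1^2+s2^2)) + (1/2)*ln((s1^2+s2^2)/(2*s1*s2)).
(m1-m2)^2 = (-4)^2 = 16.
s1^2+s2^2 = 1 + 9 = 10.
term1 = 16/40 = 0.4.
term2 = 0.5*ln(10/6.0) = 0.255413.
DB = 0.4 + 0.255413 = 0.6554

0.6554


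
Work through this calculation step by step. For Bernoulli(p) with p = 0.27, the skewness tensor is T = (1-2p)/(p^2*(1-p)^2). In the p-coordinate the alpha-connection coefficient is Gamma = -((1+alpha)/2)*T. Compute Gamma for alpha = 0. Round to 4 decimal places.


Skewness (Amari-Chentsov) tensor: T = (1-2p)/(p^2*(1-p)^2).
p = 0.27, 1-2p = 0.46, p^2 = 0.0729, (1-p)^2 = 0.5329.
T = 0.46/(0.0729 * 0.5329) = 11.840896.
In the p-coordinate, Gamma^(alpha) = Gamma^(0) - (alpha/2)*T with Gamma^(0) = (1/2)*g'(p) = -T/2,
so Gamma^(alpha) = -((1+alpha)/2)*T.
alpha = 0, -(1+alpha)/2 = -0.5.
Gamma = -0.5 * 11.840896 = -5.9204

-5.9204


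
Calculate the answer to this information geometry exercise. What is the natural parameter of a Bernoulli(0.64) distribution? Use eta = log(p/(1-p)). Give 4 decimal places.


Natural parameter for Bernoulli: eta = log(p/(1-p)).
p = 0.64, 1-p = 0.36.
p/(1-p) = 1.777778.
eta = log(1.777778) = 0.5754

0.5754


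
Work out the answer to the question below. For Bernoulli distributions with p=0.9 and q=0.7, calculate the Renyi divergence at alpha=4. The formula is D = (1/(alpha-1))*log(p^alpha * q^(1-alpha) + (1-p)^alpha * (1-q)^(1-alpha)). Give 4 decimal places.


Renyi divergence of order alpha between Bernoulli distributions:
D = (1/(alpha-1))*log(p^alpha * q^(1-alpha) + (1-p)^alpha * (1-q)^(1-alpha)).
alpha = 4, p = 0.9, q = 0.7.
p^alpha * q^(1-alpha) = 0.9^4 * 0.7^-3 = 1.912828.
(1-p)^alpha * (1-q)^(1-alpha) = 0.1^4 * 0.3^-3 = 0.003704.
sum = 1.912828 + 0.003704 = 1.916532.
D = (1/3)*log(1.916532) = 0.2168

0.2168


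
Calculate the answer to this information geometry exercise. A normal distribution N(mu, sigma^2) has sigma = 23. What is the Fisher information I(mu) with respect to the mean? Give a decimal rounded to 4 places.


The Fisher information for the mean of a normal distribution is I(mu) = 1/sigma^2.
sigma = 23, so sigma^2 = 529.
I(mu) = 1/529 = 0.0019

0.0019


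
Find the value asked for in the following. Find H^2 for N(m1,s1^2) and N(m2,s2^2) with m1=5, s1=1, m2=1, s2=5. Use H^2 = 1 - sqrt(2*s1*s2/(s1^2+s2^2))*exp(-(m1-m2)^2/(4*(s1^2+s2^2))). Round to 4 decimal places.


Squared Hellinger distance for Gaussians:
H^2 = 1 - sqrt(2*s1*s2/(s1^2+s2^2)) * exp(-(m1-m2)^2/(4*(s1^2+s2^2))).
s1^2 = 1, s2^2 = 25, s1^2+s2^2 = 26.
sqrt(2*1*5/(26)) = 0.620174.
(m1-m2)^2 = (4)^2 = 16.
exp(-16/(4*26)) = exp(-0.153846) = 0.857404.
H^2 = 1 - 0.620174*0.857404 = 0.4683

0.4683


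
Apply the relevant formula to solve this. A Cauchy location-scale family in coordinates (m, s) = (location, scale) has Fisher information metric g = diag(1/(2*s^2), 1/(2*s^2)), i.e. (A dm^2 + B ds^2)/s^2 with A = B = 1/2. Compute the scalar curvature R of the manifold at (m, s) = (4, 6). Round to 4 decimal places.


The metric has the form g = (A dm^2 + B ds^2)/s^2 with A = 1/2, B = 1/2.
Substitute u = sqrt(A/B)*m: g = B*(du^2 + ds^2)/s^2, i.e. B times the
Poincare upper half-plane metric, which has constant Gaussian curvature -1.
Scaling a 2D metric by a constant c divides the Gaussian curvature by c,
so K = -1/B = -1/(1/2) = -2.0000 everywhere (the point (m, s) = (4, 6) is irrelevant:
the curvature is constant).
Scalar curvature in dimension 2: R = 2K = -2/(1/2) = -4.0000.

-4.0000


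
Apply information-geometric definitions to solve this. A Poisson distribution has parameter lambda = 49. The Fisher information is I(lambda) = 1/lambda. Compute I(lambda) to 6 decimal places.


Fisher information for Poisson: I(lambda) = 1/lambda.
lambda = 49.
I(lambda) = 1/49 = 0.020408

0.020408


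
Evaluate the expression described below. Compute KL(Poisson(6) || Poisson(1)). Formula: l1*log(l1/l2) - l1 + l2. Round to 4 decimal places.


KL divergence for Poisson:
KL = l1*log(l1/l2) - l1 + l2.
l1 = 6, l2 = 1.
log(6/1) = 1.791759.
l1*log(l1/l2) = 6 * 1.791759 = 10.750557.
KL = 10.750557 - 6 + 1 = 5.7506

5.7506


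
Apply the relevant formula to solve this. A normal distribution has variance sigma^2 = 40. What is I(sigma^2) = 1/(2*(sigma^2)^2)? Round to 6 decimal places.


Fisher information for variance: I(sigma^2) = 1/(2*sigma^4).
sigma^2 = 40, so sigma^4 = 1600.
I = 1/(2*1600) = 1/3200 = 0.000313

0.000313


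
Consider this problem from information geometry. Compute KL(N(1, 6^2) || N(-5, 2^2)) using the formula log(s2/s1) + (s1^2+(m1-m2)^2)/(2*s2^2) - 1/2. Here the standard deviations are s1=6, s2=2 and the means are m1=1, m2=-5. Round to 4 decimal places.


KL divergence between normal distributions:
KL = log(s2/s1) + (s1^2 + (m1-m2)^2)/(2*s2^2) - 1/2.
log(2/6) = -1.098612.
(6^2 + (1--5)^2)/(2*2^2) = (36 + 36)/8 = 9.0.
KL = -1.098612 + 9.0 - 0.5 = 7.4014

7.4014


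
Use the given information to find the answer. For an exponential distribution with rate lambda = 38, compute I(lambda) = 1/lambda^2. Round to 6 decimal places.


Fisher information for exponential: I(lambda) = 1/lambda^2.
lambda = 38, lambda^2 = 1444.
I = 1/1444 = 0.000693

0.000693


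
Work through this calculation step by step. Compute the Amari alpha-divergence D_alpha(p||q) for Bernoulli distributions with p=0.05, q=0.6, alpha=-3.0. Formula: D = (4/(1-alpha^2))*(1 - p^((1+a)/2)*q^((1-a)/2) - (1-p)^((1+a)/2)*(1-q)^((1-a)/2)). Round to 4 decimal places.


Amari alpha-divergence:
D = (4/(1-alpha^2))*(1 - p^((1+a)/2)*q^((1-a)/2) - (1-p)^((1+a)/2)*(1-q)^((1-a)/2)).
alpha = -3.0, p = 0.05, q = 0.6.
e1 = (1+alpha)/2 = -1.0, e2 = (1-alpha)/2 = 2.0.
t1 = p^e1 * q^e2 = 0.05^-1.0 * 0.6^2.0 = 7.2.
t2 = (1-p)^e1 * (1-q)^e2 = 0.95^-1.0 * 0.4^2.0 = 0.168421.
4/(1-alpha^2) = -0.5.
D = -0.5*(1 - 7.2 - 0.168421) = 3.1842

3.1842


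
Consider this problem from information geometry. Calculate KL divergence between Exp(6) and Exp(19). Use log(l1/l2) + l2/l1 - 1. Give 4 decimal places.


KL divergence for exponential family:
KL = log(l1/l2) + l2/l1 - 1.
log(6/19) = -1.15268.
19/6 = 3.166667.
KL = -1.15268 + 3.166667 - 1 = 1.0140

1.0140
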